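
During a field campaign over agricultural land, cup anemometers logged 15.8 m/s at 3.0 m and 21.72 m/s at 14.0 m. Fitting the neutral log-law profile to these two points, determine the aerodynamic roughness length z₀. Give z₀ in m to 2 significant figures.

Log law: V(z) ∝ ln(z/z₀). With r = V₁/V₂ = 15.8/21.72 = 0.72744,
r · ln(z₂/z₀) = ln(z₁/z₀) ⇒ ln z₀ = (ln z₁ − r·ln z₂)/(1 − r)
ln z₀ = (1.09861 − 0.72744×2.63906) / 0.27256 = -3.0127
z₀ = exp(-3.0127) = 0.04916 m

z₀ ≈ 0.049 m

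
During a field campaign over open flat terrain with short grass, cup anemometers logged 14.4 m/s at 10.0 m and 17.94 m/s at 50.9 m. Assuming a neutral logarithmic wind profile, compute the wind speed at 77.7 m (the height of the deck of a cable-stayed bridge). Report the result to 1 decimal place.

Log law: V ∝ ln(z/z₀). From the pair, with r = V₁/V₂ = 0.80268,
ln z₀ = (ln z₁ − r·ln z₂)/(1 − r) = (2.3026 − 0.80268×3.9299)/0.19732 = -4.3169 → z₀ = 0.01334 m
V₃ = V₁ · ln(z₃/z₀)/ln(z₁/z₀) = 14.4 × 8.6697/6.6194 = 18.8602 m/s

18.9 m/s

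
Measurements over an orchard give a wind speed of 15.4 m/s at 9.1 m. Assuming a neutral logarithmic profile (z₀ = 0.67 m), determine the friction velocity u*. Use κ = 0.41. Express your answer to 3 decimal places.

Log law: V(z) = (u*/κ) · ln(z/z₀) ⇒ u* = κ · V / ln(z/z₀)
u* = 0.41 × 15.4 / ln(9.1/0.67) = 0.41 × 15.4 / 2.6088
   = 6.3140 / 2.6088 = 2.4203 m/s

u* ≈ 2.420 m/s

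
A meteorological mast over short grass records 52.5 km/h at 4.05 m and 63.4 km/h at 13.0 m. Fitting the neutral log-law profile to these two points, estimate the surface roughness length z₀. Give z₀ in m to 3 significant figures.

Log law: V(z) ∝ ln(z/z₀). With r = V₁/V₂ = 52.5/63.4 = 0.82808,
r · ln(z₂/z₀) = ln(z₁/z₀) ⇒ ln z₀ = (ln z₁ − r·ln z₂)/(1 − r)
ln z₀ = (1.39872 − 0.82808×2.56495) / 0.17192 = -4.2185
z₀ = exp(-4.2185) = 0.01472 m

z₀ ≈ 0.0147 m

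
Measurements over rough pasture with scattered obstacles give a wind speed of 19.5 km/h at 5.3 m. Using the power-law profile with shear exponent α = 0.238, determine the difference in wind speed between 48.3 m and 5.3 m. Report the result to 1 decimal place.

Power law: V₂ = V₁ · (z₂/z₁)^α = 19.5 × (9.1132)^0.238 = 32.9941 km/h
ΔV = 32.9941 − 19.5 = 13.4941 km/h

13.5 km/h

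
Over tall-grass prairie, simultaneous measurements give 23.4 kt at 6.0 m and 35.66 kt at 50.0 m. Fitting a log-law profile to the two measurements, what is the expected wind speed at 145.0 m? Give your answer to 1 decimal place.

Log law: V ∝ ln(z/z₀). From the pair, with r = V₁/V₂ = 0.65620,
ln z₀ = (ln z₁ − r·ln z₂)/(1 − r) = (1.7918 − 0.65620×3.9120)/0.34380 = -2.2551 → z₀ = 0.1049 m
V₃ = V₁ · ln(z₃/z₀)/ln(z₁/z₀) = 23.4 × 7.2318/4.0468 = 41.8165 kt

41.8 kt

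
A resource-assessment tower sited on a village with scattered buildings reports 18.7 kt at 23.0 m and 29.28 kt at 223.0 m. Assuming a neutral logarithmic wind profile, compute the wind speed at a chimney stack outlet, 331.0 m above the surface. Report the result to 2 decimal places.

Log law: V ∝ ln(z/z₀). From the pair, with r = V₁/V₂ = 0.63866,
ln z₀ = (ln z₁ − r·ln z₂)/(1 − r) = (3.1355 − 0.63866×5.4072)/0.36134 = -0.8797 → z₀ = 0.4149 m
V₃ = V₁ · ln(z₃/z₀)/ln(z₁/z₀) = 18.7 × 6.6818/4.0152 = 31.1194 kt

31.12 kt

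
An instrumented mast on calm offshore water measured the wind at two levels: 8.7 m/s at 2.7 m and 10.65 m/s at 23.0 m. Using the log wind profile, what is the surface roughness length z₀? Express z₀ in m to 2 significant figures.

z₀ ≈ 0.00019 m

Log law: V(z) ∝ ln(z/z₀). With r = V₁/V₂ = 8.7/10.65 = 0.81690,
r · ln(z₂/z₀) = ln(z₁/z₀) ⇒ ln z₀ = (ln z₁ − r·ln z₂)/(1 − r)
ln z₀ = (0.99325 − 0.81690×3.13549) / 0.18310 = -8.5644
z₀ = exp(-8.5644) = 0.0001908 m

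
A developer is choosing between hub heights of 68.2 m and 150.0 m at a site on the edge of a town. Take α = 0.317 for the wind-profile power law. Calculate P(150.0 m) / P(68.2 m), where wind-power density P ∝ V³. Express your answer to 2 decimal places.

2.12

Speed ratio: V_B/V_A = (z_B/z_A)^α = (150.0/68.2)^0.317 = (2.1994)^0.317 = 1.28384
Power-density ratio: P_B/P_A = (V_B/V_A)³ = (1.28384)³ = 2.11609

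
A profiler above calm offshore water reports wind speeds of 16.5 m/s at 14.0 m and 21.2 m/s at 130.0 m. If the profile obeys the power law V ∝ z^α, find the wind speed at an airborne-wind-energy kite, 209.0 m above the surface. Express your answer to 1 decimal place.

First find α: α = ln(V₂/V₁)/ln(z₂/z₁) = ln(21.2/16.5)/ln(130.0/14.0) = 0.25064/2.22848 = 0.1125
Extrapolate from 130.0 m to 209.0 m: V₃ = 21.2 × (209.0/130.0)^0.1125 = 21.2 × 1.0549 = 22.3629 m/s

22.4 m/s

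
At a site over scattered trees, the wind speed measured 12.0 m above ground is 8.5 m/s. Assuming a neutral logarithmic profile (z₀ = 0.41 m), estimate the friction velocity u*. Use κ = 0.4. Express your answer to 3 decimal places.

Log law: V(z) = (u*/κ) · ln(z/z₀) ⇒ u* = κ · V / ln(z/z₀)
u* = 0.4 × 8.5 / ln(12.0/0.41) = 0.4 × 8.5 / 3.3765
   = 3.4000 / 3.3765 = 1.0070 m/s

u* ≈ 1.007 m/s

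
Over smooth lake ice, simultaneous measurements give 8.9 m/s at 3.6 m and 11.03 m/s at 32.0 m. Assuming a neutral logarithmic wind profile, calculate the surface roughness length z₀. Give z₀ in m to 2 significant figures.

z₀ ≈ 0.00039 m

Log law: V(z) ∝ ln(z/z₀). With r = V₁/V₂ = 8.9/11.03 = 0.80689,
r · ln(z₂/z₀) = ln(z₁/z₀) ⇒ ln z₀ = (ln z₁ − r·ln z₂)/(1 − r)
ln z₀ = (1.28093 − 0.80689×3.46574) / 0.19311 = -7.8481
z₀ = exp(-7.8481) = 0.0003905 m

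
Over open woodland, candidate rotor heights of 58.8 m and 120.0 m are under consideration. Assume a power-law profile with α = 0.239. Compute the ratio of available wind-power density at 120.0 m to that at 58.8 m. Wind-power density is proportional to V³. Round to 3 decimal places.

1.668

Speed ratio: V_B/V_A = (z_B/z_A)^α = (120.0/58.8)^0.239 = (2.0408)^0.239 = 1.18589
Power-density ratio: P_B/P_A = (V_B/V_A)³ = (1.18589)³ = 1.66774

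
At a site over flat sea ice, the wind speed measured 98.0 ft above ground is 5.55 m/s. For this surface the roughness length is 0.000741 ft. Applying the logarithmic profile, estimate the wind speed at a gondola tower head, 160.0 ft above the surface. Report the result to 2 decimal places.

5.78 m/s

Log law: V(z) ∝ ln(z/z₀), so V₂/V₁ = ln(z₂/z₀) / ln(z₁/z₀).
ln(160.0/0.000741) = 12.2827, ln(98.0/0.000741) = 11.7925
V₂ = 5.55 × 12.2827/11.7925 = 5.55 × 1.0416 = 5.7807 m/s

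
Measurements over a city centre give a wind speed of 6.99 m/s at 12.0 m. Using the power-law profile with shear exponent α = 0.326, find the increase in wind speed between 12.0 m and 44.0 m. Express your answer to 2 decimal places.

3.69 m/s

Power law: V₂ = V₁ · (z₂/z₁)^α = 6.99 × (3.6667)^0.326 = 10.6765 m/s
ΔV = 10.6765 − 6.99 = 3.6865 m/s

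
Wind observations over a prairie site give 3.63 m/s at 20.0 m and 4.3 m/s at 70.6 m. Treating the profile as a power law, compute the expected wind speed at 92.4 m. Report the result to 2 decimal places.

First find α: α = ln(V₂/V₁)/ln(z₂/z₁) = ln(4.3/3.63)/ln(70.6/20.0) = 0.16938/1.26130 = 0.1343
Extrapolate from 70.6 m to 92.4 m: V₃ = 4.3 × (92.4/70.6)^0.1343 = 4.3 × 1.0368 = 4.4582 m/s

4.46 m/s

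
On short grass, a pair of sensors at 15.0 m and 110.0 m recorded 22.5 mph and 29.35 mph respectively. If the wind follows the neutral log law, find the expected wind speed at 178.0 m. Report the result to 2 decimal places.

Log law: V ∝ ln(z/z₀). From the pair, with r = V₁/V₂ = 0.76661,
ln z₀ = (ln z₁ − r·ln z₂)/(1 − r) = (2.7081 − 0.76661×4.7005)/0.23339 = -3.8364 → z₀ = 0.02157 m
V₃ = V₁ · ln(z₃/z₀)/ln(z₁/z₀) = 22.5 × 9.0182/6.5445 = 31.0047 mph

31.00 mph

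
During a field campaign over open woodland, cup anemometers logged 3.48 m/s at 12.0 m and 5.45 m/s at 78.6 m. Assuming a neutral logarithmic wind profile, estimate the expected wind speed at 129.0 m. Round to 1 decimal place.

6.0 m/s

Log law: V ∝ ln(z/z₀). From the pair, with r = V₁/V₂ = 0.63853,
ln z₀ = (ln z₁ − r·ln z₂)/(1 − r) = (2.4849 − 0.63853×4.3644)/0.36147 = -0.8352 → z₀ = 0.4338 m
V₃ = V₁ · ln(z₃/z₀)/ln(z₁/z₀) = 3.48 × 5.6950/3.3201 = 5.9693 m/s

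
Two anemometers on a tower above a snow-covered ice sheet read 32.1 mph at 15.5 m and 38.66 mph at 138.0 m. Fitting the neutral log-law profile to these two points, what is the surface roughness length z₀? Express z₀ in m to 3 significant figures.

z₀ ≈ 0.000350 m

Log law: V(z) ∝ ln(z/z₀). With r = V₁/V₂ = 32.1/38.66 = 0.83032,
r · ln(z₂/z₀) = ln(z₁/z₀) ⇒ ln z₀ = (ln z₁ − r·ln z₂)/(1 − r)
ln z₀ = (2.74084 − 0.83032×4.92725) / 0.16968 = -7.9579
z₀ = exp(-7.9579) = 0.0003499 m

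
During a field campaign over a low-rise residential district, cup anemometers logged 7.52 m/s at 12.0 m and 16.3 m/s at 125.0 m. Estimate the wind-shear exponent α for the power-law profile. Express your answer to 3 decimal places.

α ≈ 0.330

Power law: V₂/V₁ = (z₂/z₁)^α ⇒ α = ln(V₂/V₁) / ln(z₂/z₁)
α = ln(16.3/7.52) / ln(125.0/12.0) = ln(2.1676) / ln(10.4167)
  = 0.77360 / 2.34341 = 0.33012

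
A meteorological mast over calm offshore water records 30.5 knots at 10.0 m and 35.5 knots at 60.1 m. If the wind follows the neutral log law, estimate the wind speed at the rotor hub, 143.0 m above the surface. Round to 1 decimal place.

37.9 knots

Log law: V ∝ ln(z/z₀). From the pair, with r = V₁/V₂ = 0.85915,
ln z₀ = (ln z₁ − r·ln z₂)/(1 − r) = (2.3026 − 0.85915×4.0960)/0.14085 = -8.6373 → z₀ = 0.0001774 m
V₃ = V₁ · ln(z₃/z₀)/ln(z₁/z₀) = 30.5 × 13.6002/10.9399 = 37.9167 knots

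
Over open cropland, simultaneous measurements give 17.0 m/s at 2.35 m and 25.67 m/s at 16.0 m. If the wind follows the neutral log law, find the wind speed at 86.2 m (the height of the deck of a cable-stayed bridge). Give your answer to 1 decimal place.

Log law: V ∝ ln(z/z₀). From the pair, with r = V₁/V₂ = 0.66225,
ln z₀ = (ln z₁ − r·ln z₂)/(1 − r) = (0.8544 − 0.66225×2.7726)/0.33775 = -2.9067 → z₀ = 0.05466 m
V₃ = V₁ · ln(z₃/z₀)/ln(z₁/z₀) = 17.0 × 7.3634/3.7611 = 33.2819 m/s

33.3 m/s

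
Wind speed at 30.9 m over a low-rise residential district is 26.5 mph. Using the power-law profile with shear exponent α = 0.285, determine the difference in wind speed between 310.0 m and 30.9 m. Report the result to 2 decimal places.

Power law: V₂ = V₁ · (z₂/z₁)^α = 26.5 × (10.0324)^0.285 = 51.1265 mph
ΔV = 51.1265 − 26.5 = 24.6265 mph

24.63 mph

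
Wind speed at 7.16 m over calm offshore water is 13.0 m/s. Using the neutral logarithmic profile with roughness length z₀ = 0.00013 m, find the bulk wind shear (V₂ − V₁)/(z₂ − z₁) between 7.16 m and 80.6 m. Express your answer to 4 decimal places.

0.0393 m/s/m

Log law: V₂ = V₁ · ln(z₂/z₀)/ln(z₁/z₀) = 13.0 × 13.3375/10.9165 = 15.8831 m/s
ΔV/Δz = (15.8831 − 13.0)/(80.6 − 7.16) = 2.8831/73.4400 = 0.03926 m/s/m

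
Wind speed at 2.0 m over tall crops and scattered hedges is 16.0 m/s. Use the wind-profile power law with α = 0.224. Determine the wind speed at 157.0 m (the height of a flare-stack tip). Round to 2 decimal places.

42.52 m/s

Power-law profile: V₂ = V₁ · (z₂/z₁)^α
V₂ = 16.0 × (157.0/2.0)^0.224 = 16.0 × (78.5000)^0.224
    = 16.0 × 2.6574 = 42.5178 m/s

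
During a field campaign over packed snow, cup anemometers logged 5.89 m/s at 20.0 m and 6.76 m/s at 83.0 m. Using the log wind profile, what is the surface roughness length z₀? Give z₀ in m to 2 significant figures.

z₀ ≈ 0.0013 m

Log law: V(z) ∝ ln(z/z₀). With r = V₁/V₂ = 5.89/6.76 = 0.87130,
r · ln(z₂/z₀) = ln(z₁/z₀) ⇒ ln z₀ = (ln z₁ − r·ln z₂)/(1 − r)
ln z₀ = (2.99573 − 0.87130×4.41884) / 0.12870 = -6.6389
z₀ = exp(-6.6389) = 0.001308 m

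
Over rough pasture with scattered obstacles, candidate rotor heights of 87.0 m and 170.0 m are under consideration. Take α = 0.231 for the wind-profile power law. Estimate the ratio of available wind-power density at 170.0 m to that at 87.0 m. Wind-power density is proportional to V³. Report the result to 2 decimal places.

1.59

Speed ratio: V_B/V_A = (z_B/z_A)^α = (170.0/87.0)^0.231 = (1.9540)^0.231 = 1.16736
Power-density ratio: P_B/P_A = (V_B/V_A)³ = (1.16736)³ = 1.59080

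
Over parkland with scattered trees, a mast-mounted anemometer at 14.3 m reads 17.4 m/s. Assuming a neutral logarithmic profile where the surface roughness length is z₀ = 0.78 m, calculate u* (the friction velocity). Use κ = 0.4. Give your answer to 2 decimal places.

u* ≈ 2.39 m/s

Log law: V(z) = (u*/κ) · ln(z/z₀) ⇒ u* = κ · V / ln(z/z₀)
u* = 0.4 × 17.4 / ln(14.3/0.78) = 0.4 × 17.4 / 2.9087
   = 6.9600 / 2.9087 = 2.3928 m/s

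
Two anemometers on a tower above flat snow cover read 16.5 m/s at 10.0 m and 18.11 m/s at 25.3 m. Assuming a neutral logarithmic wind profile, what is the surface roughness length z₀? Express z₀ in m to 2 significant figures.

z₀ ≈ 0.00074 m

Log law: V(z) ∝ ln(z/z₀). With r = V₁/V₂ = 16.5/18.11 = 0.91110,
r · ln(z₂/z₀) = ln(z₁/z₀) ⇒ ln z₀ = (ln z₁ − r·ln z₂)/(1 − r)
ln z₀ = (2.30259 − 0.91110×3.23080) / 0.08890 = -7.2102
z₀ = exp(-7.2102) = 0.0007390 m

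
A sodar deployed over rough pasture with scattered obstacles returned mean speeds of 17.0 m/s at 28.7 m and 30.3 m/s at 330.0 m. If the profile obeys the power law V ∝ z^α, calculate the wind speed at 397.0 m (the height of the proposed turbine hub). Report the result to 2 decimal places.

First find α: α = ln(V₂/V₁)/ln(z₂/z₁) = ln(30.3/17.0)/ln(330.0/28.7) = 0.57793/2.44220 = 0.2366
Extrapolate from 330.0 m to 397.0 m: V₃ = 30.3 × (397.0/330.0)^0.2366 = 30.3 × 1.0447 = 31.6548 m/s

31.65 m/s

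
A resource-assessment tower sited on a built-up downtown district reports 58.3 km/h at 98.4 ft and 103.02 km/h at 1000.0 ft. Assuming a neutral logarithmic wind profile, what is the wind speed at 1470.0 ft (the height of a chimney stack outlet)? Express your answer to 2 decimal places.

Log law: V ∝ ln(z/z₀). From the pair, with r = V₁/V₂ = 0.56591,
ln z₀ = (ln z₁ − r·ln z₂)/(1 − r) = (4.5890 − 0.56591×6.9078)/0.43409 = 1.5662 → z₀ = 4.788 ft
V₃ = V₁ · ln(z₃/z₀)/ln(z₁/z₀) = 58.3 × 5.7268/3.0228 = 110.4504 km/h

110.45 km/h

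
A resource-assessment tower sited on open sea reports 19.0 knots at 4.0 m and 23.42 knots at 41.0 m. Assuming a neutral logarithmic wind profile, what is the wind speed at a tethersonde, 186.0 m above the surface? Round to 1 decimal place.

Log law: V ∝ ln(z/z₀). From the pair, with r = V₁/V₂ = 0.81127,
ln z₀ = (ln z₁ − r·ln z₂)/(1 − r) = (1.3863 − 0.81127×3.7136)/0.18873 = -8.6178 → z₀ = 0.0001809 m
V₃ = V₁ · ln(z₃/z₀)/ln(z₁/z₀) = 19.0 × 13.8436/10.0041 = 26.2919 knots

26.3 knots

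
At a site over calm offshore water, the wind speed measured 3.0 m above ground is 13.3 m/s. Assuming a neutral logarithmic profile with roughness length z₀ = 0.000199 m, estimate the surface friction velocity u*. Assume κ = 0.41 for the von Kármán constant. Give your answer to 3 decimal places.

u* ≈ 0.567 m/s

Log law: V(z) = (u*/κ) · ln(z/z₀) ⇒ u* = κ · V / ln(z/z₀)
u* = 0.41 × 13.3 / ln(3.0/0.000199) = 0.41 × 13.3 / 9.6208
   = 5.4530 / 9.6208 = 0.5668 m/s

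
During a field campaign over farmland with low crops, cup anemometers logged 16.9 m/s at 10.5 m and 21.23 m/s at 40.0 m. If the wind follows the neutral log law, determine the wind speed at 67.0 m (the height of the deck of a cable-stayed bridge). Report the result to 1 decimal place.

Log law: V ∝ ln(z/z₀). From the pair, with r = V₁/V₂ = 0.79604,
ln z₀ = (ln z₁ − r·ln z₂)/(1 − r) = (2.3514 − 0.79604×3.6889)/0.20396 = -2.8689 → z₀ = 0.05676 m
V₃ = V₁ · ln(z₃/z₀)/ln(z₁/z₀) = 16.9 × 7.0736/5.2203 = 22.8999 m/s

22.9 m/s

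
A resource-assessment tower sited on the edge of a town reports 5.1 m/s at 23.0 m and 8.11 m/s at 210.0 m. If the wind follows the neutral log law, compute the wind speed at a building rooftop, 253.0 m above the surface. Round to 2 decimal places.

Log law: V ∝ ln(z/z₀). From the pair, with r = V₁/V₂ = 0.62885,
ln z₀ = (ln z₁ − r·ln z₂)/(1 − r) = (3.1355 − 0.62885×5.3471)/0.37115 = -0.6118 → z₀ = 0.5424 m
V₃ = V₁ · ln(z₃/z₀)/ln(z₁/z₀) = 5.1 × 6.1451/3.7473 = 8.3635 m/s

8.36 m/s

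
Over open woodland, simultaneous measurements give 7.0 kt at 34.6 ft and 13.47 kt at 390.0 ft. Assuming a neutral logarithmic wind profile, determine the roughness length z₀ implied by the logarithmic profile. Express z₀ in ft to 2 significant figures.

Log law: V(z) ∝ ln(z/z₀). With r = V₁/V₂ = 7.0/13.47 = 0.51967,
r · ln(z₂/z₀) = ln(z₁/z₀) ⇒ ln z₀ = (ln z₁ − r·ln z₂)/(1 − r)
ln z₀ = (3.54385 − 0.51967×5.96615) / 0.48033 = 0.9231
z₀ = exp(0.9231) = 2.517 ft

z₀ ≈ 2.5 ft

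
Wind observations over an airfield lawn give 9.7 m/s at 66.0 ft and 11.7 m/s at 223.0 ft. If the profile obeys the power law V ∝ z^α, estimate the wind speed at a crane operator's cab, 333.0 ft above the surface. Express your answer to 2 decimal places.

First find α: α = ln(V₂/V₁)/ln(z₂/z₁) = ln(11.7/9.7)/ln(223.0/66.0) = 0.18746/1.21752 = 0.1540
Extrapolate from 223.0 ft to 333.0 ft: V₃ = 11.7 × (333.0/223.0)^0.1540 = 11.7 × 1.0637 = 12.4451 m/s

12.45 m/s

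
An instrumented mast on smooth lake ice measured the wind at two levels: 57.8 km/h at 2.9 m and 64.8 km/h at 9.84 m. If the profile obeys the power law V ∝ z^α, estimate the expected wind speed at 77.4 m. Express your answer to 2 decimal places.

78.59 km/h

First find α: α = ln(V₂/V₁)/ln(z₂/z₁) = ln(64.8/57.8)/ln(9.84/2.9) = 0.11432/1.22174 = 0.0936
Extrapolate from 9.84 m to 77.4 m: V₃ = 64.8 × (77.4/9.84)^0.0936 = 64.8 × 1.2129 = 78.5939 km/h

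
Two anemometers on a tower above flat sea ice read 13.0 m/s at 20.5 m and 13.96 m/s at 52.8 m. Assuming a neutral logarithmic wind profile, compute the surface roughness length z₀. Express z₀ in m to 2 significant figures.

Log law: V(z) ∝ ln(z/z₀). With r = V₁/V₂ = 13.0/13.96 = 0.93123,
r · ln(z₂/z₀) = ln(z₁/z₀) ⇒ ln z₀ = (ln z₁ − r·ln z₂)/(1 − r)
ln z₀ = (3.02042 − 0.93123×3.96651) / 0.06877 = -9.7912
z₀ = exp(-9.7912) = 0.00005594 m

z₀ ≈ 0.000056 m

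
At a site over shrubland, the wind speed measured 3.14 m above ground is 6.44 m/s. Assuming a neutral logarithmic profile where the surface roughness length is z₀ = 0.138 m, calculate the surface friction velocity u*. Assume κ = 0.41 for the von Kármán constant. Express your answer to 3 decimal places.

u* ≈ 0.845 m/s

Log law: V(z) = (u*/κ) · ln(z/z₀) ⇒ u* = κ · V / ln(z/z₀)
u* = 0.41 × 6.44 / ln(3.14/0.138) = 0.41 × 6.44 / 3.1247
   = 2.6404 / 3.1247 = 0.8450 m/s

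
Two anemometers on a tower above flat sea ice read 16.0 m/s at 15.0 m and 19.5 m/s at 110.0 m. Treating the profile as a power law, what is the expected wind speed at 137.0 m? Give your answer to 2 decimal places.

First find α: α = ln(V₂/V₁)/ln(z₂/z₁) = ln(19.5/16.0)/ln(110.0/15.0) = 0.19783/1.99243 = 0.0993
Extrapolate from 110.0 m to 137.0 m: V₃ = 19.5 × (137.0/110.0)^0.0993 = 19.5 × 1.0220 = 19.9296 m/s

19.93 m/s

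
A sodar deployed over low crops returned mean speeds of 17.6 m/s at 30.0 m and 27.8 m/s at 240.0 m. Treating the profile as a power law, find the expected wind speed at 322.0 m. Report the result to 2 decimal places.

First find α: α = ln(V₂/V₁)/ln(z₂/z₁) = ln(27.8/17.6)/ln(240.0/30.0) = 0.45714/2.07944 = 0.2198
Extrapolate from 240.0 m to 322.0 m: V₃ = 27.8 × (322.0/240.0)^0.2198 = 27.8 × 1.0667 = 29.6555 m/s

29.66 m/s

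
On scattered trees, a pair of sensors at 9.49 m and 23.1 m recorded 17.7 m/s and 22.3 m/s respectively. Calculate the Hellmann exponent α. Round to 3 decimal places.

α ≈ 0.260

Power law: V₂/V₁ = (z₂/z₁)^α ⇒ α = ln(V₂/V₁) / ln(z₂/z₁)
α = ln(22.3/17.7) / ln(23.1/9.49) = ln(1.2599) / ln(2.4341)
  = 0.23102 / 0.88959 = 0.25969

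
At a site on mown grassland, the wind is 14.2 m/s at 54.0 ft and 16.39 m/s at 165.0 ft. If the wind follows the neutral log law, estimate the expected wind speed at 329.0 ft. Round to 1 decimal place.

17.7 m/s

Log law: V ∝ ln(z/z₀). From the pair, with r = V₁/V₂ = 0.86638,
ln z₀ = (ln z₁ − r·ln z₂)/(1 − r) = (3.9890 − 0.86638×5.1059)/0.13362 = -3.2534 → z₀ = 0.03864 ft
V₃ = V₁ · ln(z₃/z₀)/ln(z₁/z₀) = 14.2 × 9.0495/7.2424 = 17.7431 m/s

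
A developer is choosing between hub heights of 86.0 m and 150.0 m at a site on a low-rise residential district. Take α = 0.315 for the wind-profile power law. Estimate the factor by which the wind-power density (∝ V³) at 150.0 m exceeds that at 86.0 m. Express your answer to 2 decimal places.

1.69

Speed ratio: V_B/V_A = (z_B/z_A)^α = (150.0/86.0)^0.315 = (1.7442)^0.315 = 1.19152
Power-density ratio: P_B/P_A = (V_B/V_A)³ = (1.19152)³ = 1.69163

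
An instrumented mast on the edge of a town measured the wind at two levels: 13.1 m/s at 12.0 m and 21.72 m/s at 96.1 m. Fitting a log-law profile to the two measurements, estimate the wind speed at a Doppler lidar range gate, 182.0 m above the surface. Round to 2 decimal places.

24.37 m/s

Log law: V ∝ ln(z/z₀). From the pair, with r = V₁/V₂ = 0.60313,
ln z₀ = (ln z₁ − r·ln z₂)/(1 − r) = (2.4849 − 0.60313×4.5654)/0.39687 = -0.6768 → z₀ = 0.5082 m
V₃ = V₁ · ln(z₃/z₀)/ln(z₁/z₀) = 13.1 × 5.8809/3.1618 = 24.3660 m/s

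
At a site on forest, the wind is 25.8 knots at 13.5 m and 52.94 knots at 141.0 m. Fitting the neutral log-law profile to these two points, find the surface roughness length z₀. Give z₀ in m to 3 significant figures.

z₀ ≈ 1.45 m

Log law: V(z) ∝ ln(z/z₀). With r = V₁/V₂ = 25.8/52.94 = 0.48734,
r · ln(z₂/z₀) = ln(z₁/z₀) ⇒ ln z₀ = (ln z₁ − r·ln z₂)/(1 − r)
ln z₀ = (2.60269 − 0.48734×4.94876) / 0.51266 = 0.3725
z₀ = exp(0.3725) = 1.451 m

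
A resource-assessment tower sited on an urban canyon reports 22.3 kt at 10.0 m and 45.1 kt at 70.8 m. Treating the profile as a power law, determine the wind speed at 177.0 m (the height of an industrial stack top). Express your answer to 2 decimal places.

First find α: α = ln(V₂/V₁)/ln(z₂/z₁) = ln(45.1/22.3)/ln(70.8/10.0) = 0.70430/1.95727 = 0.3598
Extrapolate from 70.8 m to 177.0 m: V₃ = 45.1 × (177.0/70.8)^0.3598 = 45.1 × 1.3906 = 62.7147 kt

62.71 kt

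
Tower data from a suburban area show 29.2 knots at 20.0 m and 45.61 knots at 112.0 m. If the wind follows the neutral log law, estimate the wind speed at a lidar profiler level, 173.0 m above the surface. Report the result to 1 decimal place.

49.8 knots

Log law: V ∝ ln(z/z₀). From the pair, with r = V₁/V₂ = 0.64021,
ln z₀ = (ln z₁ − r·ln z₂)/(1 − r) = (2.9957 − 0.64021×4.7185)/0.35979 = -0.0698 → z₀ = 0.9326 m
V₃ = V₁ · ln(z₃/z₀)/ln(z₁/z₀) = 29.2 × 5.2231/3.0655 = 49.7516 knots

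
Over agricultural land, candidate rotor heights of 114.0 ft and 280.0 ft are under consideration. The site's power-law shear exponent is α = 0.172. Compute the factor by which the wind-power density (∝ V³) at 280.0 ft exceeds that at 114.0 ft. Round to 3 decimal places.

1.590

Speed ratio: V_B/V_A = (z_B/z_A)^α = (280.0/114.0)^0.172 = (2.4561)^0.172 = 1.16714
Power-density ratio: P_B/P_A = (V_B/V_A)³ = (1.16714)³ = 1.58990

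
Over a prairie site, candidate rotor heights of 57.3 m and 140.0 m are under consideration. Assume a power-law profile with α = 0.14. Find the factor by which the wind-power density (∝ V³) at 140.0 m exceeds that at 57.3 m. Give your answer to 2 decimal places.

Speed ratio: V_B/V_A = (z_B/z_A)^α = (140.0/57.3)^0.14 = (2.4433)^0.14 = 1.13323
Power-density ratio: P_B/P_A = (V_B/V_A)³ = (1.13323)³ = 1.45529

1.46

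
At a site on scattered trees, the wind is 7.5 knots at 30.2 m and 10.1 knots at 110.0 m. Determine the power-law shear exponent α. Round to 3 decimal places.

α ≈ 0.230

Power law: V₂/V₁ = (z₂/z₁)^α ⇒ α = ln(V₂/V₁) / ln(z₂/z₁)
α = ln(10.1/7.5) / ln(110.0/30.2) = ln(1.3467) / ln(3.6424)
  = 0.29763 / 1.29264 = 0.23025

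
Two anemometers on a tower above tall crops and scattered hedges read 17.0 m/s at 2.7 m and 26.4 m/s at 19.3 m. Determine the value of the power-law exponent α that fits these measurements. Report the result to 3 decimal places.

Power law: V₂/V₁ = (z₂/z₁)^α ⇒ α = ln(V₂/V₁) / ln(z₂/z₁)
α = ln(26.4/17.0) / ln(19.3/2.7) = ln(1.5529) / ln(7.1481)
  = 0.44015 / 1.96685 = 0.22378

α ≈ 0.224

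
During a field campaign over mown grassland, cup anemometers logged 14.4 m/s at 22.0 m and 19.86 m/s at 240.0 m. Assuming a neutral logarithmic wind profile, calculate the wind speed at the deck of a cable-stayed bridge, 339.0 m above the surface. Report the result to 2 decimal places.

20.65 m/s

Log law: V ∝ ln(z/z₀). From the pair, with r = V₁/V₂ = 0.72508,
ln z₀ = (ln z₁ − r·ln z₂)/(1 − r) = (3.0910 − 0.72508×5.4806)/0.27492 = -3.2112 → z₀ = 0.04031 m
V₃ = V₁ · ln(z₃/z₀)/ln(z₁/z₀) = 14.4 × 9.0372/6.3022 = 20.6491 m/s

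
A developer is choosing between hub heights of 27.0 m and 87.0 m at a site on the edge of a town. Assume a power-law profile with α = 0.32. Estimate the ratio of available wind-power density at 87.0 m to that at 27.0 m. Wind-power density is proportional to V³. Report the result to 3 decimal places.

3.075

Speed ratio: V_B/V_A = (z_B/z_A)^α = (87.0/27.0)^0.32 = (3.2222)^0.32 = 1.45415
Power-density ratio: P_B/P_A = (V_B/V_A)³ = (1.45415)³ = 3.07489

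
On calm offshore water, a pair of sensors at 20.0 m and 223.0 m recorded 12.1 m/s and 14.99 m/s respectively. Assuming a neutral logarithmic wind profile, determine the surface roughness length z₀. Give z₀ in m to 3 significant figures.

Log law: V(z) ∝ ln(z/z₀). With r = V₁/V₂ = 12.1/14.99 = 0.80720,
r · ln(z₂/z₀) = ln(z₁/z₀) ⇒ ln z₀ = (ln z₁ − r·ln z₂)/(1 − r)
ln z₀ = (2.99573 − 0.80720×5.40717) / 0.19280 = -7.1006
z₀ = exp(-7.1006) = 0.0008246 m

z₀ ≈ 0.000825 m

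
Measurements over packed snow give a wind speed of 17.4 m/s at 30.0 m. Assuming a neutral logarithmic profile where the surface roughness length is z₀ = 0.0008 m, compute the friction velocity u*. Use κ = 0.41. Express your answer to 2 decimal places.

u* ≈ 0.68 m/s

Log law: V(z) = (u*/κ) · ln(z/z₀) ⇒ u* = κ · V / ln(z/z₀)
u* = 0.41 × 17.4 / ln(30.0/0.0008) = 0.41 × 17.4 / 10.5321
   = 7.1340 / 10.5321 = 0.6774 m/s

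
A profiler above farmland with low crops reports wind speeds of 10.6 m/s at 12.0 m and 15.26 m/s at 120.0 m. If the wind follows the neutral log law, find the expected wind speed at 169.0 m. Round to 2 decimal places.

Log law: V ∝ ln(z/z₀). From the pair, with r = V₁/V₂ = 0.69463,
ln z₀ = (ln z₁ − r·ln z₂)/(1 − r) = (2.4849 − 0.69463×4.7875)/0.30537 = -2.7527 → z₀ = 0.06375 m
V₃ = V₁ · ln(z₃/z₀)/ln(z₁/z₀) = 10.6 × 7.8826/5.2376 = 15.9530 m/s

15.95 m/s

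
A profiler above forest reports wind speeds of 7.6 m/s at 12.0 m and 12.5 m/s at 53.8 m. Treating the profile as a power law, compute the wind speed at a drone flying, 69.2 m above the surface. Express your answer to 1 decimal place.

13.6 m/s

First find α: α = ln(V₂/V₁)/ln(z₂/z₁) = ln(12.5/7.6)/ln(53.8/12.0) = 0.49758/1.50037 = 0.3316
Extrapolate from 53.8 m to 69.2 m: V₃ = 12.5 × (69.2/53.8)^0.3316 = 12.5 × 1.0871 = 13.5883 m/s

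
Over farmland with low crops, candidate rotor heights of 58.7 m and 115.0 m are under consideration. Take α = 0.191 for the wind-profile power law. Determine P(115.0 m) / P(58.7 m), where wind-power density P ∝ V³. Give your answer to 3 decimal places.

Speed ratio: V_B/V_A = (z_B/z_A)^α = (115.0/58.7)^0.191 = (1.9591)^0.191 = 1.13706
Power-density ratio: P_B/P_A = (V_B/V_A)³ = (1.13706)³ = 1.47011

1.470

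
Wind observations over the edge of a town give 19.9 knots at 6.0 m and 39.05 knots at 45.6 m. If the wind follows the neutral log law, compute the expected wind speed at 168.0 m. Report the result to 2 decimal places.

Log law: V ∝ ln(z/z₀). From the pair, with r = V₁/V₂ = 0.50960,
ln z₀ = (ln z₁ − r·ln z₂)/(1 − r) = (1.7918 − 0.50960×3.8199)/0.49040 = -0.3158 → z₀ = 0.7292 m
V₃ = V₁ · ln(z₃/z₀)/ln(z₁/z₀) = 19.9 × 5.4398/2.1076 = 51.3630 knots

51.36 knots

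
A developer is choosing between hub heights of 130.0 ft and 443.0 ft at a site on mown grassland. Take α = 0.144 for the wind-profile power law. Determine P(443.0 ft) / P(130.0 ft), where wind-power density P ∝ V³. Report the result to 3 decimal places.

Speed ratio: V_B/V_A = (z_B/z_A)^α = (443.0/130.0)^0.144 = (3.4077)^0.144 = 1.19309
Power-density ratio: P_B/P_A = (V_B/V_A)³ = (1.19309)³ = 1.69833

1.698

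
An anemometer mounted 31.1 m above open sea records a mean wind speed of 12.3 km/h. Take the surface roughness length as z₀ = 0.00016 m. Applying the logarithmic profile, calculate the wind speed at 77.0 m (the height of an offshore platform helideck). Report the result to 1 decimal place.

13.2 km/h

Log law: V(z) ∝ ln(z/z₀), so V₂/V₁ = ln(z₂/z₀) / ln(z₁/z₀).
ln(77.0/0.00016) = 13.0841, ln(31.1/0.00016) = 12.1775
V₂ = 12.3 × 13.0841/12.1775 = 12.3 × 1.0744 = 13.2157 km/h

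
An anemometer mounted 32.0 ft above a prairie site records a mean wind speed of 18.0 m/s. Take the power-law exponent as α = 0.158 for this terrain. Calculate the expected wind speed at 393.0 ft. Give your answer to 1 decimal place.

26.8 m/s

Power-law profile: V₂ = V₁ · (z₂/z₁)^α
V₂ = 18.0 × (393.0/32.0)^0.158 = 18.0 × (12.2812)^0.158
    = 18.0 × 1.4863 = 26.7530 m/s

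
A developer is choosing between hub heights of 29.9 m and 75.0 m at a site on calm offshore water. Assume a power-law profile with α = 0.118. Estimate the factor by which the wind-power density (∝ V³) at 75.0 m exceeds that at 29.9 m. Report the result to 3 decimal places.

Speed ratio: V_B/V_A = (z_B/z_A)^α = (75.0/29.9)^0.118 = (2.5084)^0.118 = 1.11462
Power-density ratio: P_B/P_A = (V_B/V_A)³ = (1.11462)³ = 1.38479

1.385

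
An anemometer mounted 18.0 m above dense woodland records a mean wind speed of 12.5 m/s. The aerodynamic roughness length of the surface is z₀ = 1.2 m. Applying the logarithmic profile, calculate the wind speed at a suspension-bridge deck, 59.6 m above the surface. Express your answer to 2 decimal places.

Log law: V(z) ∝ ln(z/z₀), so V₂/V₁ = ln(z₂/z₀) / ln(z₁/z₀).
ln(59.6/1.2) = 3.9053, ln(18.0/1.2) = 2.7081
V₂ = 12.5 × 3.9053/2.7081 = 12.5 × 1.4421 = 18.0265 m/s

18.03 m/s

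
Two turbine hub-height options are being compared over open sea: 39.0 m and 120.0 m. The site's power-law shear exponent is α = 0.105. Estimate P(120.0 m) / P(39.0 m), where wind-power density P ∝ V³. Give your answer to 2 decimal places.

1.42

Speed ratio: V_B/V_A = (z_B/z_A)^α = (120.0/39.0)^0.105 = (3.0769)^0.105 = 1.12526
Power-density ratio: P_B/P_A = (V_B/V_A)³ = (1.12526)³ = 1.42481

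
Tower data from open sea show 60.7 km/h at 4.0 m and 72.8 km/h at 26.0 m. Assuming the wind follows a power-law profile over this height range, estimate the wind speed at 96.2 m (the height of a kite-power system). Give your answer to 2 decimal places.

First find α: α = ln(V₂/V₁)/ln(z₂/z₁) = ln(72.8/60.7)/ln(26.0/4.0) = 0.18177/1.87180 = 0.0971
Extrapolate from 26.0 m to 96.2 m: V₃ = 72.8 × (96.2/26.0)^0.0971 = 72.8 × 1.1355 = 82.6628 km/h

82.66 km/h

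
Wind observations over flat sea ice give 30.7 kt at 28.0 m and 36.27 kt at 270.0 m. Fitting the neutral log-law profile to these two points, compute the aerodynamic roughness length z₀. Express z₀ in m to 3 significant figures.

Log law: V(z) ∝ ln(z/z₀). With r = V₁/V₂ = 30.7/36.27 = 0.84643,
r · ln(z₂/z₀) = ln(z₁/z₀) ⇒ ln z₀ = (ln z₁ − r·ln z₂)/(1 − r)
ln z₀ = (3.33220 − 0.84643×5.59842) / 0.15357 = -9.1584
z₀ = exp(-9.1584) = 0.0001053 m

z₀ ≈ 0.000105 m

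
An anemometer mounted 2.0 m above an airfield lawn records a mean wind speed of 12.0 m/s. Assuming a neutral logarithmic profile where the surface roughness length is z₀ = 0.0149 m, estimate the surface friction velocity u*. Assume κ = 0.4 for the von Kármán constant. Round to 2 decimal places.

Log law: V(z) = (u*/κ) · ln(z/z₀) ⇒ u* = κ · V / ln(z/z₀)
u* = 0.4 × 12.0 / ln(2.0/0.0149) = 0.4 × 12.0 / 4.8995
   = 4.8000 / 4.8995 = 0.9797 m/s

u* ≈ 0.98 m/s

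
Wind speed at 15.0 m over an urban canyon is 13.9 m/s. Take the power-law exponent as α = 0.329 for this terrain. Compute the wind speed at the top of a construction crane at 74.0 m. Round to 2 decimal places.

23.50 m/s

Power-law profile: V₂ = V₁ · (z₂/z₁)^α
V₂ = 13.9 × (74.0/15.0)^0.329 = 13.9 × (4.9333)^0.329
    = 13.9 × 1.6906 = 23.4995 m/s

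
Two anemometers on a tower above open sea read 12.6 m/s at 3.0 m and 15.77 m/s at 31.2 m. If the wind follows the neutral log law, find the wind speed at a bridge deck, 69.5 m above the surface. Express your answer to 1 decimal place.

Log law: V ∝ ln(z/z₀). From the pair, with r = V₁/V₂ = 0.79899,
ln z₀ = (ln z₁ − r·ln z₂)/(1 − r) = (1.0986 − 0.79899×3.4404)/0.20101 = -8.2095 → z₀ = 0.0002721 m
V₃ = V₁ · ln(z₃/z₀)/ln(z₁/z₀) = 12.6 × 12.4508/9.3081 = 16.8542 m/s

16.9 m/s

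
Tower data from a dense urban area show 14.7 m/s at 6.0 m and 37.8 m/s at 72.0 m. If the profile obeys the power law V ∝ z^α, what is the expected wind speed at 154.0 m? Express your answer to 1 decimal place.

First find α: α = ln(V₂/V₁)/ln(z₂/z₁) = ln(37.8/14.7)/ln(72.0/6.0) = 0.94446/2.48491 = 0.3801
Extrapolate from 72.0 m to 154.0 m: V₃ = 37.8 × (154.0/72.0)^0.3801 = 37.8 × 1.3351 = 50.4649 m/s

50.5 m/s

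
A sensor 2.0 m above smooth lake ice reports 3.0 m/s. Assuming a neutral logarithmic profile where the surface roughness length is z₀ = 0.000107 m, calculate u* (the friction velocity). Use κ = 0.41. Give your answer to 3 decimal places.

Log law: V(z) = (u*/κ) · ln(z/z₀) ⇒ u* = κ · V / ln(z/z₀)
u* = 0.41 × 3.0 / ln(2.0/0.000107) = 0.41 × 3.0 / 9.8358
   = 1.2300 / 9.8358 = 0.1251 m/s

u* ≈ 0.125 m/s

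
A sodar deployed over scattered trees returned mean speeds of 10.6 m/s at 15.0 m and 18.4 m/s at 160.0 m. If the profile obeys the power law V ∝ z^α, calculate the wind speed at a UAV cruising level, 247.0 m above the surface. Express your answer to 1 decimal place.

20.4 m/s

First find α: α = ln(V₂/V₁)/ln(z₂/z₁) = ln(18.4/10.6)/ln(160.0/15.0) = 0.55150/2.36712 = 0.2330
Extrapolate from 160.0 m to 247.0 m: V₃ = 18.4 × (247.0/160.0)^0.2330 = 18.4 × 1.1065 = 20.3588 m/s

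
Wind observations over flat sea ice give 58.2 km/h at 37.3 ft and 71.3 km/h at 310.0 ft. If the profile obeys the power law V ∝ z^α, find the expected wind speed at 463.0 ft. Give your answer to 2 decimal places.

74.10 km/h

First find α: α = ln(V₂/V₁)/ln(z₂/z₁) = ln(71.3/58.2)/ln(310.0/37.3) = 0.20301/2.11758 = 0.0959
Extrapolate from 310.0 ft to 463.0 ft: V₃ = 71.3 × (463.0/310.0)^0.0959 = 71.3 × 1.0392 = 74.0955 km/h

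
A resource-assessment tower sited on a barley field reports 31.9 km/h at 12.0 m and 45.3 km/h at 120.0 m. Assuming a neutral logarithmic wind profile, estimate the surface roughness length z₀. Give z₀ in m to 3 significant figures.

Log law: V(z) ∝ ln(z/z₀). With r = V₁/V₂ = 31.9/45.3 = 0.70419,
r · ln(z₂/z₀) = ln(z₁/z₀) ⇒ ln z₀ = (ln z₁ − r·ln z₂)/(1 − r)
ln z₀ = (2.48491 − 0.70419×4.78749) / 0.29581 = -2.9966
z₀ = exp(-2.9966) = 0.04996 m

z₀ ≈ 0.0500 m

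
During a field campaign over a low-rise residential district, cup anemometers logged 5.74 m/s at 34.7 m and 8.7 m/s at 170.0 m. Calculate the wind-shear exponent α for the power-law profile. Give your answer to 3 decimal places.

α ≈ 0.262

Power law: V₂/V₁ = (z₂/z₁)^α ⇒ α = ln(V₂/V₁) / ln(z₂/z₁)
α = ln(8.7/5.74) / ln(170.0/34.7) = ln(1.5157) / ln(4.8991)
  = 0.41586 / 1.58906 = 0.26170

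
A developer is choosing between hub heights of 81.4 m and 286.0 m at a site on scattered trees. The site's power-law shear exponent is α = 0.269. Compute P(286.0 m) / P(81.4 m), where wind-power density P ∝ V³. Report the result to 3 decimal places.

Speed ratio: V_B/V_A = (z_B/z_A)^α = (286.0/81.4)^0.269 = (3.5135)^0.269 = 1.40218
Power-density ratio: P_B/P_A = (V_B/V_A)³ = (1.40218)³ = 2.75685

2.757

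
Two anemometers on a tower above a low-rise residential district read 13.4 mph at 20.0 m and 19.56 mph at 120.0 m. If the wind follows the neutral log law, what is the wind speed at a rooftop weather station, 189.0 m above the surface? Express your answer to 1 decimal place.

21.1 mph

Log law: V ∝ ln(z/z₀). From the pair, with r = V₁/V₂ = 0.68507,
ln z₀ = (ln z₁ − r·ln z₂)/(1 − r) = (2.9957 − 0.68507×4.7875)/0.31493 = -0.9019 → z₀ = 0.4058 m
V₃ = V₁ · ln(z₃/z₀)/ln(z₁/z₀) = 13.4 × 6.1437/3.8977 = 21.1217 mph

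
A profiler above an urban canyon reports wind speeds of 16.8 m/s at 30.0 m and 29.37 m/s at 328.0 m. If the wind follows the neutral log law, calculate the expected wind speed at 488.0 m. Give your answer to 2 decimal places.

Log law: V ∝ ln(z/z₀). From the pair, with r = V₁/V₂ = 0.57201,
ln z₀ = (ln z₁ − r·ln z₂)/(1 − r) = (3.4012 − 0.57201×5.7930)/0.42799 = 0.2045 → z₀ = 1.227 m
V₃ = V₁ · ln(z₃/z₀)/ln(z₁/z₀) = 16.8 × 5.9858/3.1967 = 31.4580 m/s

31.46 m/s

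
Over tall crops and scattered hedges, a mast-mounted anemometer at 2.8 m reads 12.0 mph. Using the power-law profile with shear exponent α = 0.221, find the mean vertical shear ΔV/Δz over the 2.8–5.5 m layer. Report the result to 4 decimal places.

Power law: V₂ = V₁ · (z₂/z₁)^α = 12.0 × (1.9643)^0.221 = 13.9309 mph
ΔV/Δz = (13.9309 − 12.0)/(5.5 − 2.8) = 1.9309/2.7000 = 0.71515 mph/m

0.7152 mph/m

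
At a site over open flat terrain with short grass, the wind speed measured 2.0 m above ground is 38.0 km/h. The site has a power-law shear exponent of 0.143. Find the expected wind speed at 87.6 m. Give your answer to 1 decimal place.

65.2 km/h

Power-law profile: V₂ = V₁ · (z₂/z₁)^α
V₂ = 38.0 × (87.6/2.0)^0.143 = 38.0 × (43.8000)^0.143
    = 38.0 × 1.7168 = 65.2401 km/h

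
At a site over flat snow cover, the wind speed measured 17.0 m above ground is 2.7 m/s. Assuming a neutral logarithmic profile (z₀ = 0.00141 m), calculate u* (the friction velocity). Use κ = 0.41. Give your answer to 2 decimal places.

u* ≈ 0.12 m/s

Log law: V(z) = (u*/κ) · ln(z/z₀) ⇒ u* = κ · V / ln(z/z₀)
u* = 0.41 × 2.7 / ln(17.0/0.00141) = 0.41 × 2.7 / 9.3974
   = 1.1070 / 9.3974 = 0.1178 m/s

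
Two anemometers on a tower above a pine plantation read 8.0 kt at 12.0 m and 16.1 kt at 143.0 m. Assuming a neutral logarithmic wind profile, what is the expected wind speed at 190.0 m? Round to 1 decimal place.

Log law: V ∝ ln(z/z₀). From the pair, with r = V₁/V₂ = 0.49689,
ln z₀ = (ln z₁ − r·ln z₂)/(1 − r) = (2.4849 − 0.49689×4.9628)/0.50311 = 0.0376 → z₀ = 1.038 m
V₃ = V₁ · ln(z₃/z₀)/ln(z₁/z₀) = 8.0 × 5.2095/2.4473 = 17.0289 kt

17.0 kt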